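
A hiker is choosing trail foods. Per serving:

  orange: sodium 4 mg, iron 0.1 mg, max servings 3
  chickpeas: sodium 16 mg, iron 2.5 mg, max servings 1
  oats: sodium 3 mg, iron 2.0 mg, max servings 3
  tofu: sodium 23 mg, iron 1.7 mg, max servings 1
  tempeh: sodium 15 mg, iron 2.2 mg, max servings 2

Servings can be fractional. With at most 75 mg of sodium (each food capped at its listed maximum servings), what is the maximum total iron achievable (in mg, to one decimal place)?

Iron per mg sodium: oats 0.6667, chickpeas 0.1562, tempeh 0.1467, tofu 0.07391, orange 0.025.
Take 3 servings of oats: uses 9 mg sodium, +6.0 mg iron (running total 6.0 mg).
Take 1 serving of chickpeas: uses 16 mg sodium, +2.5 mg iron (running total 8.5 mg).
Take 2 servings of tempeh: uses 30 mg sodium, +4.4 mg iron (running total 12.9 mg).
Take 0.8696 servings of tofu: uses 20 mg sodium, +1.5 mg iron (running total 14.4 mg).
Filling greedily by iron-per-mg sodium is optimal for one linear limit, giving 14.4 mg.

14.4 mg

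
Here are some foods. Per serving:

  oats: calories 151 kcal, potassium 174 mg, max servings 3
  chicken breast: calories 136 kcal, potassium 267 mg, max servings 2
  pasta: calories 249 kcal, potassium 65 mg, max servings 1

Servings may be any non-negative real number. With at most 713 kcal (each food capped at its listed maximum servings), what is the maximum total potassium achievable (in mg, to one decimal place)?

Potassium per kcal: chicken breast 1.963, oats 1.152, pasta 0.261.
Take 2 servings of chicken breast: uses 272 kcal, +534.0 mg potassium (running total 534.0 mg).
Take 2.921 servings of oats: uses 441 kcal, +508.2 mg potassium (running total 1042.2 mg).
Greedy by best ratio exhausts the calories allowance optimally: 1042.2 mg.

1042.2 mg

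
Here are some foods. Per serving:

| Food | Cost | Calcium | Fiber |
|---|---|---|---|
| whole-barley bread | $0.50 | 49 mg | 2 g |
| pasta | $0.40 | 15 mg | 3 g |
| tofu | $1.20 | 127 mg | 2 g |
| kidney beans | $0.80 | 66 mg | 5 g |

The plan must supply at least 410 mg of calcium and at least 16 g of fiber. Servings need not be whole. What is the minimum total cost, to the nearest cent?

$4.16

An LP optimum is at a vertex; with two nutrient constraints at most two foods are used. Check each candidate.
whole-barley bread only: max(410/49, 16/2) = 8.367 servings → $4.18.
pasta only: max(410/15, 16/3) = 27.33 servings → $10.93.
tofu only: max(410/127, 16/2) = 8 servings → $9.60.
kidney beans only: max(410/66, 16/5) = 6.212 servings → $4.97.
whole-barley bread + pasta: intersection lies outside the first quadrant.
whole-barley bread + tofu with both tight: 7.769 servings and 0.2308 servings → $4.16.
whole-barley bread + kidney beans: the both-tight solution has a negative serving — not a feasible corner.
pasta + tofu with both tight: 3.453 servings and 2.821 servings → $4.77.
pasta + kidney beans: the both-tight solution has a negative serving — not a feasible corner.
tofu + kidney beans with both tight: 1.976 servings and 2.41 servings → $4.30.
So the least-cost plan costs $4.16.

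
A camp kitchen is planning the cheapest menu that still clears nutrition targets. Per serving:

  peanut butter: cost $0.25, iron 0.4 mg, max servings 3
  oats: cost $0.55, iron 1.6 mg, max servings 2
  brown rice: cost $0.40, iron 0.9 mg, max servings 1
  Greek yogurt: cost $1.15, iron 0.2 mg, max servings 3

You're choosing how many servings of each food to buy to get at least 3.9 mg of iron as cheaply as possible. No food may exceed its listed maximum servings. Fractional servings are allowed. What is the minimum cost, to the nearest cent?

Cost per mg of iron: oats $0.3438, brown rice $0.4444, peanut butter $0.6250, Greek yogurt $5.7500.
Take 2 servings of oats: +3.2 mg iron for $1.10 (total $1.10, still need 0.7 mg).
Take 0.7778 servings of brown rice: +0.7 mg iron for $0.31 (total $1.41, still need 0.0 mg).
Filling from the cheapest source first is optimal under one linear minimum: $1.41.

$1.41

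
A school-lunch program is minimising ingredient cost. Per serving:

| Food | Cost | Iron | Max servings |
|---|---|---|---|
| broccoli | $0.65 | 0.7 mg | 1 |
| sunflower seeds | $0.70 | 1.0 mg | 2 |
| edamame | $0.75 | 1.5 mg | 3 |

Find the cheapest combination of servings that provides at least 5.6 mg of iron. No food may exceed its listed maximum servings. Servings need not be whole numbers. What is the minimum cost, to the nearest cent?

$3.02

Cost per mg of iron: edamame $0.5000, sunflower seeds $0.7000, broccoli $0.9286.
Take 3 servings of edamame: +4.5 mg iron for $2.25 (total $2.25, still need 1.1 mg).
Take 1.1 servings of sunflower seeds: +1.1 mg iron for $0.77 (total $3.02, still need 0.0 mg).
Greedy by cheapest-per-mg is optimal for a single linear constraint, so the minimum cost is $3.02.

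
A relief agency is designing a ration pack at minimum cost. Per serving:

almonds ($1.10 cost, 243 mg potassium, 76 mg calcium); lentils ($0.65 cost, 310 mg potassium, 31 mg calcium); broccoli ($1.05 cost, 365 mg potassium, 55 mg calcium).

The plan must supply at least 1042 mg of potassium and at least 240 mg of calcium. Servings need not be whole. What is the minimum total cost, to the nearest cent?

$3.74

An LP optimum is at a vertex; with two nutrient constraints at most two foods are used. Check each candidate.
almonds only: max(1042/243, 240/76) = 4.288 servings → $4.72.
lentils only: max(1042/310, 240/31) = 7.742 servings → $5.03.
broccoli only: max(1042/365, 240/55) = 4.364 servings → $4.58.
almonds + lentils with both tight: 2.627 servings and 1.302 servings → $3.74.
almonds + broccoli with both tight: 2.107 servings and 1.452 servings → $3.84.
lentils + broccoli: the both-tight solution has a negative serving — not a feasible corner.
Cheapest feasible corner: $3.74.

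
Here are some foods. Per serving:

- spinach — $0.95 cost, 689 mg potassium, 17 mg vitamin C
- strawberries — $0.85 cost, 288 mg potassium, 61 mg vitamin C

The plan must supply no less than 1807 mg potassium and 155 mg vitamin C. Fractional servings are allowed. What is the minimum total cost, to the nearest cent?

spinach only: max(1807/689, 155/17) = 9.118 servings → $8.66.
strawberries only: max(1807/288, 155/61) = 6.274 servings → $5.33.
spinach + strawberries with both tight: 1.766 servings and 2.049 servings → $3.42.
The minimum over all feasible corners is $3.42.

$3.42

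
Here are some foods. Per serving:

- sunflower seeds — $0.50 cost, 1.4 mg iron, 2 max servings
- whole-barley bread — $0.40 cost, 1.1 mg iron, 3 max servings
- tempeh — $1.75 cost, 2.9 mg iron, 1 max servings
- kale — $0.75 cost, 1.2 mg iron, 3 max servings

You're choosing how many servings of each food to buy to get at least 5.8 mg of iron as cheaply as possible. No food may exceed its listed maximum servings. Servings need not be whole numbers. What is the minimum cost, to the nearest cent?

Cost per mg of iron: sunflower seeds $0.3571, whole-barley bread $0.3636, tempeh $0.6034, kale $0.6250.
Take 2 servings of sunflower seeds: +2.8 mg iron for $1.00 (total $1.00, still need 3.0 mg).
Take 2.727 servings of whole-barley bread: +3.0 mg iron for $1.09 (total $2.09, still need 0.0 mg).
Greedy by cheapest-per-mg is optimal for a single linear constraint, so the minimum cost is $2.09.

$2.09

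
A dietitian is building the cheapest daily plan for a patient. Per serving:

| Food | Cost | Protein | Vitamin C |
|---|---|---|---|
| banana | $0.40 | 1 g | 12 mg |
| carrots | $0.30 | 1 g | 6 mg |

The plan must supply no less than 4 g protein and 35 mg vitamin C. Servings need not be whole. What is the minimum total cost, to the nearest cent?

Two binding constraints pin down two serving amounts, so the optimal mix uses at most two foods. The candidates are each food alone (scaled to the tighter of protein/vitamin C) and each pair with both constraints tight.
banana only: max(4/1, 35/12) = 4 servings → $1.60.
carrots only: max(4/1, 35/6) = 5.833 servings → $1.75.
banana + carrots with both tight: 1.833 servings and 2.167 servings → $1.38.
Cheapest feasible corner: $1.38.

$1.38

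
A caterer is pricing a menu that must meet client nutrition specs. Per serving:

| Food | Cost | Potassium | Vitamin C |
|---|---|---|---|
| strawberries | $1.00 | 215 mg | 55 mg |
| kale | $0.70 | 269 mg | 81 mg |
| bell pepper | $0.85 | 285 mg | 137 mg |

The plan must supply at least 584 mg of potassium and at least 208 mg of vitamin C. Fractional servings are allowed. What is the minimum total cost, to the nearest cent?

$1.59

The cheapest plan sits at a corner of the feasible region — with two constraints it uses at most two foods.
strawberries only: max(584/215, 208/55) = 3.782 servings → $3.78.
kale only: max(584/269, 208/81) = 2.568 servings → $1.80.
bell pepper only: max(584/285, 208/137) = 2.049 servings → $1.74.
strawberries + kale with both targets exact would need a negative amount; discard.
strawberries + bell pepper with both tight: 1.504 servings and 0.9144 servings → $2.28.
kale + bell pepper with both tight: 1.506 servings and 0.6281 servings → $1.59.
So the least-cost plan costs $1.59.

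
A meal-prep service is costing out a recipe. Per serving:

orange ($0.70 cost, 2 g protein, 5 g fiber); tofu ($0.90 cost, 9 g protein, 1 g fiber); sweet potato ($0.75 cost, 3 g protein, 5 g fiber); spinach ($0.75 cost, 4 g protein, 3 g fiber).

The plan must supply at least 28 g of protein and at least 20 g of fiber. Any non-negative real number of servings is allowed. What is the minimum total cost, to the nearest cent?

$4.43

Two binding constraints pin down two serving amounts, so the optimal mix uses at most two foods. The candidates are each food alone (scaled to the tighter of protein/fiber) and each pair with both constraints tight.
orange only: max(28/2, 20/5) = 14 servings → $9.80.
tofu only: max(28/9, 20/1) = 20 servings → $18.00.
sweet potato only: max(28/3, 20/5) = 9.333 servings → $7.00.
spinach only: max(28/4, 20/3) = 7 servings → $5.25.
orange + tofu with both tight: 3.535 servings and 2.326 servings → $4.57.
orange + sweet potato with both targets exact would need a negative amount; discard.
orange + spinach: intersection lies outside the first quadrant.
tofu + sweet potato with both tight: 1.905 servings and 3.619 servings → $4.43.
tofu + spinach with both tight: 0.1739 servings and 6.609 servings → $5.11.
sweet potato + spinach: intersection lies outside the first quadrant.
The minimum over all feasible corners is $4.43.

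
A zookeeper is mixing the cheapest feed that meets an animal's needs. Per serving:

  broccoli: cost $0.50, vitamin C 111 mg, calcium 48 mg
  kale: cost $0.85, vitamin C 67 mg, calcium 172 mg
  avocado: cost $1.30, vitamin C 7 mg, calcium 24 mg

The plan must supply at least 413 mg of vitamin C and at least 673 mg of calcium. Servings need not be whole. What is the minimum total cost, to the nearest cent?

Check every corner: each single food scaled to meet both minima, and each pair solved so both constraints bind.
broccoli only: max(413/111, 673/48) = 14.02 servings → $7.01.
kale only: max(413/67, 673/172) = 6.164 servings → $5.24.
avocado only: max(413/7, 673/24) = 59 servings → $76.70.
broccoli + kale with both tight: 1.634 servings and 3.457 servings → $3.76.
broccoli + avocado with both tight: 2.234 servings and 23.57 servings → $31.76.
kale + avocado: the both-tight solution has a negative serving — not a feasible corner.
So the least-cost plan costs $3.76.

$3.76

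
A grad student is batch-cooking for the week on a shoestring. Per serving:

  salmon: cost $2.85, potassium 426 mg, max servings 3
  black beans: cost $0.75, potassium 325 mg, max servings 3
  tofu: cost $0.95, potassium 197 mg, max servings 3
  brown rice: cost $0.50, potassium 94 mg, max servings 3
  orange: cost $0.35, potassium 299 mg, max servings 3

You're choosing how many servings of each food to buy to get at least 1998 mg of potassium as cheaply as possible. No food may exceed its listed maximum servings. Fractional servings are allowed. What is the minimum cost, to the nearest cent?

$3.91

Cost per mg of potassium: orange $0.0012, black beans $0.0023, tofu $0.0048, brown rice $0.0053, salmon $0.0067.
Take 3 servings of orange: +897.0 mg potassium for $1.05 (total $1.05, still need 1101.0 mg).
Take 3 servings of black beans: +975.0 mg potassium for $2.25 (total $3.30, still need 126.0 mg).
Take 0.6396 servings of tofu: +126.0 mg potassium for $0.61 (total $3.91, still need 0.0 mg).
Filling from the cheapest source first is optimal under one linear minimum: $3.91.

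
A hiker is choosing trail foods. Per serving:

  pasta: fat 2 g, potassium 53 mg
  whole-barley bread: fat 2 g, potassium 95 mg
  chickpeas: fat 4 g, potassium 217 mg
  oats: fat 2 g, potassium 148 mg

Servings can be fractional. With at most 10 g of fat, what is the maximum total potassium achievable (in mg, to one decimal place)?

740.0 mg

Potassium per g fat: oats 74, chickpeas 54.25, whole-barley bread 47.5, pasta 26.5.
With no serving limits, spend the whole fat allowance on oats: 10 g / 2 g × 148 mg = 740.0 mg.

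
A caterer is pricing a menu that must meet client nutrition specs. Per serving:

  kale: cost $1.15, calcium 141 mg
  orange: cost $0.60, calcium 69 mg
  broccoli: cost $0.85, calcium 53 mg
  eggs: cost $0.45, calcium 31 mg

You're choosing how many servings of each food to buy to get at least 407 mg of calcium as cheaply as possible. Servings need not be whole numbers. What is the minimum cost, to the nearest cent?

$3.32

Cost per mg of calcium: kale $0.0082, orange $0.0087, eggs $0.0145, broccoli $0.0160.
With no serving limits, use only kale: 407 mg / 141 mg = 2.887 servings × $1.15 = $3.32.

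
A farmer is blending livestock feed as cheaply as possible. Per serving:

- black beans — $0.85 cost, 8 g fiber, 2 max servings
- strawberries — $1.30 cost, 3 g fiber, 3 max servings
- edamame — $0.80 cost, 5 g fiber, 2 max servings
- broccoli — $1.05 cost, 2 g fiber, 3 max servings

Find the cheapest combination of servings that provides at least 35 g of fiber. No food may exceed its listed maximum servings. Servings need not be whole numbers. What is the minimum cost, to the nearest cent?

Cost per g of fiber: black beans $0.1062, edamame $0.1600, strawberries $0.4333, broccoli $0.5250.
Take 2 servings of black beans: +16.0 g fiber for $1.70 (total $1.70, still need 19.0 g).
Take 2 servings of edamame: +10.0 g fiber for $1.60 (total $3.30, still need 9.0 g).
Take 3 servings of strawberries: +9.0 g fiber for $3.90 (total $7.20, still need 0.0 g).
Greedy by cheapest-per-g is optimal for a single linear constraint, so the minimum cost is $7.20.

$7.20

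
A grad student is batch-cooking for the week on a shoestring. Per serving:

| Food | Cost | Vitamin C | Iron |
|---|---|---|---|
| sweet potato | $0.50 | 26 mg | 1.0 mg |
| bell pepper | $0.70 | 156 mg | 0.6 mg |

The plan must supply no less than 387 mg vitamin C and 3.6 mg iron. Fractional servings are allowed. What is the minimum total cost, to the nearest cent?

$2.64

The cheapest plan sits at a corner of the feasible region — with two constraints it uses at most two foods.
sweet potato only: max(387/26, 3.6/1.0) = 14.88 servings → $7.44.
bell pepper only: max(387/156, 3.6/0.6) = 6 servings → $4.20.
sweet potato + bell pepper with both tight: 2.346 servings and 2.09 servings → $2.64.
So the least-cost plan costs $2.64.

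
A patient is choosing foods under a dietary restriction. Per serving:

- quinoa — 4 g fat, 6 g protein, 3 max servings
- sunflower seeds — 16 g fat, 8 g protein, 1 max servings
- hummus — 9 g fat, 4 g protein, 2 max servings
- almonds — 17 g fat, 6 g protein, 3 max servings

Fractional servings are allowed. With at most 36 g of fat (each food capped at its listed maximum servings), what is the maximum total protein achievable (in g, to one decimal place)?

29.6 g

Protein per g fat: quinoa 1.5, sunflower seeds 0.5, hummus 0.4444, almonds 0.3529.
Take 3 servings of quinoa: uses 12 g fat, +18.0 g protein (running total 18.0 g).
Take 1 serving of sunflower seeds: uses 16 g fat, +8.0 g protein (running total 26.0 g).
Take 0.8889 servings of hummus: uses 8 g fat, +3.6 g protein (running total 29.6 g).
Filling greedily by protein-per-g fat is optimal for one linear limit, giving 29.6 g.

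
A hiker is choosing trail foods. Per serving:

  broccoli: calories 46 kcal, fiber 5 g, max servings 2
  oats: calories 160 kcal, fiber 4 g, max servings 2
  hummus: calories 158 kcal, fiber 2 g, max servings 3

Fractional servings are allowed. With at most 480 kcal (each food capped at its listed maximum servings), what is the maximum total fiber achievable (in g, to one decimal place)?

18.9 g

Fiber per kcal: broccoli 0.1087, oats 0.025, hummus 0.01266.
Take 2 servings of broccoli: uses 92 kcal, +10.0 g fiber (running total 10.0 g).
Take 2 servings of oats: uses 320 kcal, +8.0 g fiber (running total 18.0 g).
Take 0.4304 servings of hummus: uses 68 kcal, +0.9 g fiber (running total 18.9 g).
Filling greedily by fiber-per-kcal is optimal for one linear limit, giving 18.9 g.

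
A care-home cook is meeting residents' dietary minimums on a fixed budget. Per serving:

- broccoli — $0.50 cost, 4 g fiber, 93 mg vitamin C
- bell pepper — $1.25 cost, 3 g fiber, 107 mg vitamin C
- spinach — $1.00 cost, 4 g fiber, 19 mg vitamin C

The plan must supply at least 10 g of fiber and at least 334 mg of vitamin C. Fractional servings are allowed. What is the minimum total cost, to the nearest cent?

$1.80

This is a tiny linear program; its minimum lies at a vertex of the feasible set. List the vertices and price them.
broccoli only: max(10/4, 334/93) = 3.591 servings → $1.80.
bell pepper only: max(10/3, 334/107) = 3.333 servings → $4.17.
spinach only: max(10/4, 334/19) = 17.58 servings → $17.58.
broccoli + bell pepper with both tight: 0.4564 servings and 2.725 servings → $3.63.
broccoli + spinach: the both-tight solution has a negative serving — not a feasible corner.
bell pepper + spinach with both tight: 3.089 servings and 0.1833 servings → $4.04.
So the least-cost plan costs $1.80.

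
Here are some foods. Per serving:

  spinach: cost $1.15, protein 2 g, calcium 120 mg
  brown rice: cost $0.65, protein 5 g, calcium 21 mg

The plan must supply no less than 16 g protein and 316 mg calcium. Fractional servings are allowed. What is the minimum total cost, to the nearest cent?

$4.06

Minimising a linear cost over {protein ≥ 16, calcium ≥ 316, servings ≥ 0} — the optimum is at a vertex, using one or two foods.
spinach only: max(16/2, 316/120) = 8 servings → $9.20.
brown rice only: max(16/5, 316/21) = 15.05 servings → $9.78.
spinach + brown rice with both tight: 2.229 servings and 2.308 servings → $4.06.
So the least-cost plan costs $4.06.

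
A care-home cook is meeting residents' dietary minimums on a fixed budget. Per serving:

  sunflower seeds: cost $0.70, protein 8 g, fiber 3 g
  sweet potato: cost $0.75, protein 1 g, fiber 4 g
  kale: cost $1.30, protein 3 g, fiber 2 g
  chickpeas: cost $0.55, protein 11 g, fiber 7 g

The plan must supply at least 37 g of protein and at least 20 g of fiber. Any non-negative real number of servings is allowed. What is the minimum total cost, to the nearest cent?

$1.85

sunflower seeds only: max(37/8, 20/3) = 6.667 servings → $4.67.
sweet potato only: max(37/1, 20/4) = 37 servings → $27.75.
kale only: max(37/3, 20/2) = 12.33 servings → $16.03.
chickpeas only: max(37/11, 20/7) = 3.364 servings → $1.85.
sunflower seeds + sweet potato with both tight: 4.414 servings and 1.69 servings → $4.36.
sunflower seeds + kale with both tight: 2 servings and 7 servings → $10.50.
sunflower seeds + chickpeas with both tight: 1.696 servings and 2.13 servings → $2.36.
sweet potato + kale: intersection lies outside the first quadrant.
sweet potato + chickpeas with both targets exact would need a negative amount; discard.
kale + chickpeas with both targets exact would need a negative amount; discard.
The minimum over all feasible corners is $1.85.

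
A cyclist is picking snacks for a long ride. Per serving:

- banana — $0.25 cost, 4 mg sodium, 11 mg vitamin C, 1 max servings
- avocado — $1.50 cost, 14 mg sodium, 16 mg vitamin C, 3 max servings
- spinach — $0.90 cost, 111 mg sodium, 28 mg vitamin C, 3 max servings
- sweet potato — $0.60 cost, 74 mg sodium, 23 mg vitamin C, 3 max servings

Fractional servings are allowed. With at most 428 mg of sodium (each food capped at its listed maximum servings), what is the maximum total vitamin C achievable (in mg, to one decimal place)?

168.4 mg

Vitamin C per mg sodium: banana 2.75, avocado 1.143, sweet potato 0.3108, spinach 0.2523.
Take 1 serving of banana: uses 4 mg sodium, +11.0 mg vitamin C (running total 11.0 mg).
Take 3 servings of avocado: uses 42 mg sodium, +48.0 mg vitamin C (running total 59.0 mg).
Take 3 servings of sweet potato: uses 222 mg sodium, +69.0 mg vitamin C (running total 128.0 mg).
Take 1.441 servings of spinach: uses 160 mg sodium, +40.4 mg vitamin C (running total 168.4 mg).
Greedy by best ratio exhausts the sodium allowance optimally: 168.4 mg.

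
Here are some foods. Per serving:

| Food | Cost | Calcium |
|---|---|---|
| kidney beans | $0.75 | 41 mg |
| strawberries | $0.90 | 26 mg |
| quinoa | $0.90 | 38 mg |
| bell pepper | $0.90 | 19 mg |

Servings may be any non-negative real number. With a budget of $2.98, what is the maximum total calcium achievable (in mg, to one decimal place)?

162.9 mg

Calcium per dollar: kidney beans 54.67, quinoa 42.22, strawberries 28.89, bell pepper 21.11.
With no serving limits, spend the whole cost allowance on kidney beans: $2.98 / $0.75 × 41 mg = 162.9 mg.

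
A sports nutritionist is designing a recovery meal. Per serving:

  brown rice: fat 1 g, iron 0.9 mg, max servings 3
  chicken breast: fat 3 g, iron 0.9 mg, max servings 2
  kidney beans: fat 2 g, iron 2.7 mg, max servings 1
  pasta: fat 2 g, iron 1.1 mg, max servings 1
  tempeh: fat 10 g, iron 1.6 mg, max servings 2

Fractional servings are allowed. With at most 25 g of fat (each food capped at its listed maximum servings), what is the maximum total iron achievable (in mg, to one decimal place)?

10.2 mg

Iron per g fat: kidney beans 1.35, brown rice 0.9, pasta 0.55, chicken breast 0.3, tempeh 0.16.
Take 1 serving of kidney beans: uses 2 g fat, +2.7 mg iron (running total 2.7 mg).
Take 3 servings of brown rice: uses 3 g fat, +2.7 mg iron (running total 5.4 mg).
Take 1 serving of pasta: uses 2 g fat, +1.1 mg iron (running total 6.5 mg).
Take 2 servings of chicken breast: uses 6 g fat, +1.8 mg iron (running total 8.3 mg).
Take 1.2 servings of tempeh: uses 12 g fat, +1.9 mg iron (running total 10.2 mg).
Greedy by best ratio exhausts the fat allowance optimally: 10.2 mg.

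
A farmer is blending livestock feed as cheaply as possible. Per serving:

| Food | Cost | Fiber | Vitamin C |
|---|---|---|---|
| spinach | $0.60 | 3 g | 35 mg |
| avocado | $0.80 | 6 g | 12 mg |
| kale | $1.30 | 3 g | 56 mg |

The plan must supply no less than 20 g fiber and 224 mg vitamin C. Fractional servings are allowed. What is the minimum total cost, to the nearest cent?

$3.94

The cheapest plan sits at a corner of the feasible region — with two constraints it uses at most two foods.
spinach only: max(20/3, 224/35) = 6.667 servings → $4.00.
avocado only: max(20/6, 224/12) = 18.67 servings → $14.93.
kale only: max(20/3, 224/56) = 6.667 servings → $8.67.
spinach + avocado with both tight: 6.345 servings and 0.1609 servings → $3.94.
spinach + kale: intersection lies outside the first quadrant.
avocado + kale with both tight: 1.493 servings and 3.68 servings → $5.98.
So the least-cost plan costs $3.94.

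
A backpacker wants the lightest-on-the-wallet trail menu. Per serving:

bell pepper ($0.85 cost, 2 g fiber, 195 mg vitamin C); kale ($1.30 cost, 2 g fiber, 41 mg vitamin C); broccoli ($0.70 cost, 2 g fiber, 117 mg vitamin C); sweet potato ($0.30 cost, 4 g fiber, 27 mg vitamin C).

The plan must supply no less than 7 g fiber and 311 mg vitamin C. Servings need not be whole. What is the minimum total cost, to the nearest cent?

$1.54

Compare the cost at each extreme point of the feasible region.
bell pepper only: max(7/2, 311/195) = 3.5 servings → $2.98.
kale only: max(7/2, 311/41) = 7.585 servings → $9.86.
broccoli only: max(7/2, 311/117) = 3.5 servings → $2.45.
sweet potato only: max(7/4, 311/27) = 11.52 servings → $3.46.
bell pepper + kale with both tight: 1.088 servings and 2.412 servings → $4.06.
bell pepper + broccoli: intersection lies outside the first quadrant.
bell pepper + sweet potato with both tight: 1.453 servings and 1.023 servings → $1.54.
kale + broccoli with both tight: 1.296 servings and 2.204 servings → $3.23.
kale + sweet potato: intersection lies outside the first quadrant.
broccoli + sweet potato with both tight: 2.548 servings and 0.4758 servings → $1.93.
So the least-cost plan costs $1.54.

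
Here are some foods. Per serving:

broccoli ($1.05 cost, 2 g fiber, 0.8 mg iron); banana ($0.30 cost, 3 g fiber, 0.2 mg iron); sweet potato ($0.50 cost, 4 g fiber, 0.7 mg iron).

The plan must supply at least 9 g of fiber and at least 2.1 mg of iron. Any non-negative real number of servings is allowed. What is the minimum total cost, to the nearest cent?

$1.50

The cheapest plan sits at a corner of the feasible region — with two constraints it uses at most two foods.
broccoli only: max(9/2, 2.1/0.8) = 4.5 servings → $4.72.
banana only: max(9/3, 2.1/0.2) = 10.5 servings → $3.15.
sweet potato only: max(9/4, 2.1/0.7) = 3 servings → $1.50.
broccoli + banana with both tight: 2.25 servings and 1.5 servings → $2.81.
broccoli + sweet potato with both tight: 1.167 servings and 1.667 servings → $2.06.
banana + sweet potato: the both-tight solution has a negative serving — not a feasible corner.
So the least-cost plan costs $1.50.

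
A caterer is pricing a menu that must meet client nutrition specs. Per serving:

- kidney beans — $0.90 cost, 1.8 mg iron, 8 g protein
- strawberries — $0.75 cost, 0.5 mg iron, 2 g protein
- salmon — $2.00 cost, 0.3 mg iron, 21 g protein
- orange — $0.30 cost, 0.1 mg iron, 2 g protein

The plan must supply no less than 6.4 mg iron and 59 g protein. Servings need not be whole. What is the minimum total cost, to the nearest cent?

Check every corner: each single food scaled to meet both minima, and each pair solved so both constraints bind.
kidney beans only: max(6.4/1.8, 59/8) = 7.375 servings → $6.64.
strawberries only: max(6.4/0.5, 59/2) = 29.5 servings → $22.12.
salmon only: max(6.4/0.3, 59/21) = 21.33 servings → $42.67.
orange only: max(6.4/0.1, 59/2) = 64 servings → $19.20.
kidney beans + strawberries with both targets exact would need a negative amount; discard.
kidney beans + salmon with both tight: 3.297 servings and 1.554 servings → $6.07.
kidney beans + orange with both tight: 2.464 servings and 19.64 servings → $8.11.
strawberries + salmon with both tight: 11.79 servings and 1.687 servings → $12.21.
strawberries + orange with both tight: 8.625 servings and 20.88 servings → $12.73.
salmon + orange: intersection lies outside the first quadrant.
Cheapest feasible corner: $6.07.

$6.07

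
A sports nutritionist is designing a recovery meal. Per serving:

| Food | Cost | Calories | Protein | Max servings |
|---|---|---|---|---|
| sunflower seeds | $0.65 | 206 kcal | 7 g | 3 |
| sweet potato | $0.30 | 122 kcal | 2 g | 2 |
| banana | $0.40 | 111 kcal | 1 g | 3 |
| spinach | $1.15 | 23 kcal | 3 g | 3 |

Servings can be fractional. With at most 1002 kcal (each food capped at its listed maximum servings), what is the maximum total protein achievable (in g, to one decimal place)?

Protein per kcal: spinach 0.1304, sunflower seeds 0.03398, sweet potato 0.01639, banana 0.009009.
Take 3 servings of spinach: uses 69 kcal, +9.0 g protein (running total 9.0 g).
Take 3 servings of sunflower seeds: uses 618 kcal, +21.0 g protein (running total 30.0 g).
Take 2 servings of sweet potato: uses 244 kcal, +4.0 g protein (running total 34.0 g).
Take 0.6396 servings of banana: uses 71 kcal, +0.6 g protein (running total 34.6 g).
Greedy by best ratio exhausts the calories allowance optimally: 34.6 g.

34.6 g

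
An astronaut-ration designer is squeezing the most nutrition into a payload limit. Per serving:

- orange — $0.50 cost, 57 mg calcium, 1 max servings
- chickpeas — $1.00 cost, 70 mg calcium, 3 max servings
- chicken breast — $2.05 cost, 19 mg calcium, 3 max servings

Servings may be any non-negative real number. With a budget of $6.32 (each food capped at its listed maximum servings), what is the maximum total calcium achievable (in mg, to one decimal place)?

Calcium per dollar: orange 114, chickpeas 70, chicken breast 9.268.
Take 1 serving of orange: spends $0.50, +57.0 mg calcium (running total 57.0 mg).
Take 3 servings of chickpeas: spends $3.00, +210.0 mg calcium (running total 267.0 mg).
Take 1.376 servings of chicken breast: spends $2.82, +26.1 mg calcium (running total 293.1 mg).
Greedy by best ratio exhausts the cost allowance optimally: 293.1 mg.

293.1 mg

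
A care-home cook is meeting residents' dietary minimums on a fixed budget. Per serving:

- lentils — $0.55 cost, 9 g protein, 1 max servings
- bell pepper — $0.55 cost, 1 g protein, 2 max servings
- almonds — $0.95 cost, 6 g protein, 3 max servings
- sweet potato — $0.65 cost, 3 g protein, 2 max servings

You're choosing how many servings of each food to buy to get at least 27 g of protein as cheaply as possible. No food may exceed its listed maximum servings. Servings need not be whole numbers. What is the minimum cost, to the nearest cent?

Cost per g of protein: lentils $0.0611, almonds $0.1583, sweet potato $0.2167, bell pepper $0.5500.
Take 1 serving of lentils: +9.0 g protein for $0.55 (total $0.55, still need 18.0 g).
Take 3 servings of almonds: +18.0 g protein for $2.85 (total $3.40, still need 0.0 g).
Filling from the cheapest source first is optimal under one linear minimum: $3.40.

$3.40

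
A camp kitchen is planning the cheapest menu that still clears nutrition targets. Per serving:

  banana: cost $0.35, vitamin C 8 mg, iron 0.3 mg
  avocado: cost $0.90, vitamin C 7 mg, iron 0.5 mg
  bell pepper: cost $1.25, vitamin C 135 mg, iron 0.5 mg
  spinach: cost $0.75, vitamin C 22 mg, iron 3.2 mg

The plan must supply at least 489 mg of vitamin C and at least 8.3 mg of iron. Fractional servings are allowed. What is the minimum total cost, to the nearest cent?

$5.66

The cheapest plan sits at a corner of the feasible region — with two constraints it uses at most two foods.
banana only: max(489/8, 8.3/0.3) = 61.12 servings → $21.39.
avocado only: max(489/7, 8.3/0.5) = 69.86 servings → $62.87.
bell pepper only: max(489/135, 8.3/0.5) = 16.6 servings → $20.75.
spinach only: max(489/22, 8.3/3.2) = 22.23 servings → $16.67.
banana + avocado: intersection lies outside the first quadrant.
banana + bell pepper with both tight: 24 servings and 2.2 servings → $11.15.
banana + spinach with both targets exact would need a negative amount; discard.
avocado + bell pepper with both tight: 13.69 servings and 2.913 servings → $15.96.
avocado + spinach with both targets exact would need a negative amount; discard.
bell pepper + spinach with both tight: 3.283 servings and 2.081 servings → $5.66.
So the least-cost plan costs $5.66.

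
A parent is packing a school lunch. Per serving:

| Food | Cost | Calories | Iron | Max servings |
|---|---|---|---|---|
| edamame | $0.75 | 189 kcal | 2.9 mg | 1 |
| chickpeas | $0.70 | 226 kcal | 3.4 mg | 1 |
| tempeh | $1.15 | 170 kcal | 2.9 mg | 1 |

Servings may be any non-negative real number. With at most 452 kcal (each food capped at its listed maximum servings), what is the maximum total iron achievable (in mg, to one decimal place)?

Iron per kcal: tempeh 0.01706, edamame 0.01534, chickpeas 0.01504.
Take 1 serving of tempeh: uses 170 kcal, +2.9 mg iron (running total 2.9 mg).
Take 1 serving of edamame: uses 189 kcal, +2.9 mg iron (running total 5.8 mg).
Take 0.4115 servings of chickpeas: uses 93 kcal, +1.4 mg iron (running total 7.2 mg).
Filling greedily by iron-per-kcal is optimal for one linear limit, giving 7.2 mg.

7.2 mg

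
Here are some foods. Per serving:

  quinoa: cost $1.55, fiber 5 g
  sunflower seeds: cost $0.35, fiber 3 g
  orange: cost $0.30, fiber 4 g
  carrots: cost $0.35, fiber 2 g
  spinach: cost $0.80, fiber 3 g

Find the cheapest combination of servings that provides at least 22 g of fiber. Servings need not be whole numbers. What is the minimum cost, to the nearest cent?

$1.65

Cost per g of fiber: orange $0.0750, sunflower seeds $0.1167, carrots $0.1750, spinach $0.2667, quinoa $0.3100.
With no serving limits, use only orange: 22 g / 4 g = 5.5 servings × $0.30 = $1.65.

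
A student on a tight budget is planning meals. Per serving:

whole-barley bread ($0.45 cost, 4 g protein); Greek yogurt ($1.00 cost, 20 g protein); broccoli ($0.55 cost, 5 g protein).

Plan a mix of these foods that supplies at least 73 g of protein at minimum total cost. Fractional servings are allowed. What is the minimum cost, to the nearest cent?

$3.65

Cost per g of protein: Greek yogurt $0.0500, broccoli $0.1100, whole-barley bread $0.1125.
With no serving limits, use only Greek yogurt: 73 g / 20 g = 3.65 servings × $1.00 = $3.65.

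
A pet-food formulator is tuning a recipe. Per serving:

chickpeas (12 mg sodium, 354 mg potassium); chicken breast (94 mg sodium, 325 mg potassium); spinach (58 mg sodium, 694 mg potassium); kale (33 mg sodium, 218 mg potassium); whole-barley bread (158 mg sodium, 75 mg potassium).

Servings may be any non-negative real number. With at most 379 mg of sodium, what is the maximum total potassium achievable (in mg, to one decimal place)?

11180.5 mg

Potassium per mg sodium: chickpeas 29.5, spinach 11.97, kale 6.606, chicken breast 3.457, whole-barley bread 0.4747.
With no serving limits, spend the whole sodium allowance on chickpeas: 379 mg / 12 mg × 354 mg = 11180.5 mg.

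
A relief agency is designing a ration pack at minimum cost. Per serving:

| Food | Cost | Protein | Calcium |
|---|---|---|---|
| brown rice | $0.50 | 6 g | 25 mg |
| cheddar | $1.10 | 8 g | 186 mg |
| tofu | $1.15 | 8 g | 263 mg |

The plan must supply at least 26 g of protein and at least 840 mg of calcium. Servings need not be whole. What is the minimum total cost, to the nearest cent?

Compare the cost at each extreme point of the feasible region.
brown rice only: max(26/6, 840/25) = 33.6 servings → $16.80.
cheddar only: max(26/8, 840/186) = 4.516 servings → $4.97.
tofu only: max(26/8, 840/263) = 3.25 servings → $3.74.
brown rice + cheddar with both targets exact would need a negative amount; discard.
brown rice + tofu with both tight: 0.08563 servings and 3.186 servings → $3.71.
cheddar + tofu with both tight: 0.1916 servings and 3.058 servings → $3.73.
So the least-cost plan costs $3.71.

$3.71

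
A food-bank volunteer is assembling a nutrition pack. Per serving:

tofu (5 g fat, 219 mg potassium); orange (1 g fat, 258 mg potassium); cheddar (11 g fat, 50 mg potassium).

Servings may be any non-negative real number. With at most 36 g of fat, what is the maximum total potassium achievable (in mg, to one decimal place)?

9288.0 mg

Potassium per g fat: orange 258, tofu 43.8, cheddar 4.545.
With no serving limits, spend the whole fat allowance on orange: 36 g / 1 g × 258 mg = 9288.0 mg.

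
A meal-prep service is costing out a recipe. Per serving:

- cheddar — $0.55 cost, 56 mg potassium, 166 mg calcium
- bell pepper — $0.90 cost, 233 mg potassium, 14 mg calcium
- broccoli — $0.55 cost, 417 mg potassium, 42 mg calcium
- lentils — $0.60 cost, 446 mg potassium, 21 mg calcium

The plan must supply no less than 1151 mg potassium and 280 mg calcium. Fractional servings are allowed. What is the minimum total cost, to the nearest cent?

$2.01

At the optimum either one food covers both requirements or two foods hit both targets exactly; no other combination can be cheaper.
cheddar only: max(1151/56, 280/166) = 20.55 servings → $11.30.
bell pepper only: max(1151/233, 280/14) = 20 servings → $18.00.
broccoli only: max(1151/417, 280/42) = 6.667 servings → $3.67.
lentils only: max(1151/446, 280/21) = 13.33 servings → $8.00.
cheddar + bell pepper with both tight: 1.296 servings and 4.628 servings → $4.88.
cheddar + broccoli with both tight: 1.023 servings and 2.623 servings → $2.01.
cheddar + lentils with both tight: 1.382 servings and 2.407 servings → $2.20.
bell pepper + broccoli: intersection lies outside the first quadrant.
bell pepper + lentils: the both-tight solution has a negative serving — not a feasible corner.
broccoli + lentils with both targets exact would need a negative amount; discard.
Cheapest feasible corner: $2.01.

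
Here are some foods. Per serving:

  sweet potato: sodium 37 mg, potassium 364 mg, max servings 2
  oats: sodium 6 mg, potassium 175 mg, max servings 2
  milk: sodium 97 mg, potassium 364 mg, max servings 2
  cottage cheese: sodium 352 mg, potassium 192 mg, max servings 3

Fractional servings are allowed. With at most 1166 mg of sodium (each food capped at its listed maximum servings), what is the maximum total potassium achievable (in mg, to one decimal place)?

Potassium per mg sodium: oats 29.17, sweet potato 9.838, milk 3.753, cottage cheese 0.5455.
Take 2 servings of oats: uses 12 mg sodium, +350.0 mg potassium (running total 350.0 mg).
Take 2 servings of sweet potato: uses 74 mg sodium, +728.0 mg potassium (running total 1078.0 mg).
Take 2 servings of milk: uses 194 mg sodium, +728.0 mg potassium (running total 1806.0 mg).
Take 2.517 servings of cottage cheese: uses 886 mg sodium, +483.3 mg potassium (running total 2289.3 mg).
Greedy by best ratio exhausts the sodium allowance optimally: 2289.3 mg.

2289.3 mg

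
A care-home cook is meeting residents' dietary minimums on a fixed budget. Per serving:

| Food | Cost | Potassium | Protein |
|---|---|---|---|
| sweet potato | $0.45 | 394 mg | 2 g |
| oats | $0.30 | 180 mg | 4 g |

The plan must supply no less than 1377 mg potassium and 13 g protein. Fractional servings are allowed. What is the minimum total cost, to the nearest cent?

$1.76

sweet potato only: max(1377/394, 13/2) = 6.5 servings → $2.92.
oats only: max(1377/180, 13/4) = 7.65 servings → $2.29.
sweet potato + oats with both tight: 2.605 servings and 1.947 servings → $1.76.
Cheapest feasible corner: $1.76.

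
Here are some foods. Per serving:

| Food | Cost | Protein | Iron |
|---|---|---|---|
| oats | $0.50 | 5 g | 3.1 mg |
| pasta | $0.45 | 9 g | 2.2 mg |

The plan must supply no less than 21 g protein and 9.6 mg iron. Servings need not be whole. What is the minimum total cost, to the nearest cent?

A basic optimal solution has at most two foods positive. Try each food alone and each pair with both targets met exactly.
oats only: max(21/5, 9.6/3.1) = 4.2 servings → $2.10.
pasta only: max(21/9, 9.6/2.2) = 4.364 servings → $1.96.
oats + pasta with both tight: 2.379 servings and 1.012 servings → $1.64.
Cheapest feasible corner: $1.64.

$1.64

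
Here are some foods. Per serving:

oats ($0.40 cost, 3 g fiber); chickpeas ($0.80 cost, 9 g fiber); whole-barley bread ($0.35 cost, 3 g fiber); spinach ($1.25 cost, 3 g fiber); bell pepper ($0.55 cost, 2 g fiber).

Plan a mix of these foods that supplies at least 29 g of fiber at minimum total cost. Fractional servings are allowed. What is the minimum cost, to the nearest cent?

$2.58

Cost per g of fiber: chickpeas $0.0889, whole-barley bread $0.1167, oats $0.1333, bell pepper $0.2750, spinach $0.4167.
With no serving limits, use only chickpeas: 29 g / 9 g = 3.222 servings × $0.80 = $2.58.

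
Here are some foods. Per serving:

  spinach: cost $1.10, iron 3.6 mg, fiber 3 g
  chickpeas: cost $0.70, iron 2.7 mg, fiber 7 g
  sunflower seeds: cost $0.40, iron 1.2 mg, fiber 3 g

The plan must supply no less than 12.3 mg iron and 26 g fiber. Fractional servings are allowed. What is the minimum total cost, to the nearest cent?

$3.19

For a min-cost LP with two ≥-constraints, a basic feasible solution has at most two positive variables.
spinach only: max(12.3/3.6, 26/3) = 8.667 servings → $9.53.
chickpeas only: max(12.3/2.7, 26/7) = 4.556 servings → $3.19.
sunflower seeds only: max(12.3/1.2, 26/3) = 10.25 servings → $4.10.
spinach + chickpeas with both tight: 0.9298 servings and 3.316 servings → $3.34.
spinach + sunflower seeds with both tight: 0.7917 servings and 7.875 servings → $4.02.
chickpeas + sunflower seeds: intersection lies outside the first quadrant.
Cheapest feasible corner: $3.19.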